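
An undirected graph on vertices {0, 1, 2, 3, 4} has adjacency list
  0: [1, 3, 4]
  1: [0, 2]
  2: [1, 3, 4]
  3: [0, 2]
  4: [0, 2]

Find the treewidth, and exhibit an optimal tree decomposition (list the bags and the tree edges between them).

Every bag has size at most 3, so the width is 3 − 1 = 2 and tw(G) ≤ 2. For the lower bound, G contains the cycle 2–4–0–3–2, so G is not a forest; only forests have treewidth ≤ 1, hence tw(G) ≥ 2. The upper and lower bounds meet at 2, so that is the treewidth.

Treewidth 2.
One such decomposition:
Bags: B1 = {0, 2, 4}  B2 = {0, 2, 3}  B3 = {0, 1, 2}
Tree: B1–B2, B2–B3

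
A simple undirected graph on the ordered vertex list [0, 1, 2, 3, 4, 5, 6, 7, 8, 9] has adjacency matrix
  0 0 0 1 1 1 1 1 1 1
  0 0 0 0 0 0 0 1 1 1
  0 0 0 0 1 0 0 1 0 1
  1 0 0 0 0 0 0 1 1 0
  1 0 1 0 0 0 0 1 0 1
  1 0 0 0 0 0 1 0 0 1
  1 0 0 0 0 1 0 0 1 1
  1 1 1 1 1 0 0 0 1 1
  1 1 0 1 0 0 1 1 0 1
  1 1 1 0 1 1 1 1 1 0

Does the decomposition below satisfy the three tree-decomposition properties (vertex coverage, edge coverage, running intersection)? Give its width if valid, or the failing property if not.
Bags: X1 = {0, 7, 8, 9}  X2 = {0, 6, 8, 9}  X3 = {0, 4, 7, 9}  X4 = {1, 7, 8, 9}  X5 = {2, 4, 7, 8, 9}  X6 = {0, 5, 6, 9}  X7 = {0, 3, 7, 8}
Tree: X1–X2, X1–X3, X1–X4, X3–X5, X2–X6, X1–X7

No — bags containing vertex 8 are not connected in the tree.

A tree decomposition must satisfy three properties: every vertex lies in some bag; for every edge, both endpoints lie together in some bag; and for every vertex, the bags containing it form a connected subtree. Here bags containing vertex 8 are not connected in the tree, so the decomposition is invalid.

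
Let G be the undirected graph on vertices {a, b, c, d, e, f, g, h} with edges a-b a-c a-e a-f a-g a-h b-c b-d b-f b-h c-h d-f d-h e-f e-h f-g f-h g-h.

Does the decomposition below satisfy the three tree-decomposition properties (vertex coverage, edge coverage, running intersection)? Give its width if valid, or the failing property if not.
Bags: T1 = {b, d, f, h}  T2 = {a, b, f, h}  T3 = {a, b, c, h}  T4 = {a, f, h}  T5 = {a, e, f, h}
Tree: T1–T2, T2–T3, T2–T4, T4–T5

No — vertex g appears in no bag.

A tree decomposition must satisfy three properties: every vertex lies in some bag; for every edge, both endpoints lie together in some bag; and for every vertex, the bags containing it form a connected subtree. Here vertex g appears in no bag, so the decomposition is invalid.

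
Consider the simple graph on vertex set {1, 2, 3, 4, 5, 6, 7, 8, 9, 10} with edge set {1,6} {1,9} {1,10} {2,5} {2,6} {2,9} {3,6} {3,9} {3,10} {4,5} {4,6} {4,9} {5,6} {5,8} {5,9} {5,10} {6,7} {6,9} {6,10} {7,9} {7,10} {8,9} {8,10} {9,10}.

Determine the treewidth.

3

A width-3 tree decomposition is:
Bags: B1 = {5, 6, 9, 10}  B2 = {2, 5, 6, 9}  B3 = {1, 6, 9, 10}  B4 = {4, 5, 6, 9}  B5 = {6, 7, 9, 10}  B6 = {5, 8, 9, 10}  B7 = {3, 6, 9, 10}
Tree: B1–B2, B1–B3, B2–B4, B3–B5, B1–B6, B3–B7
The largest bag has 4 vertices, giving width 3; this decomposition certifies tw(G) ≤ 3. Conversely, {5, 8, 9, 10} is a clique of size 4, and the vertices of any clique must share a bag in every tree decomposition; so some bag has ≥ 4 vertices and tw(G) ≥ 3. The upper and lower bounds meet at 3, so that is the treewidth.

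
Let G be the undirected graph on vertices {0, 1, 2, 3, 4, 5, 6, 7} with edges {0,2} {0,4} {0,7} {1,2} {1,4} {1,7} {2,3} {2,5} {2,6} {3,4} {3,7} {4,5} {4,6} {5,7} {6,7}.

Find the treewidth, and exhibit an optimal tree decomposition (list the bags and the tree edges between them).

Treewidth 3.
One such decomposition:
Bags: B1 = {0, 2, 4, 7}  B2 = {2, 3, 4, 7}  B3 = {1, 2, 4, 7}  B4 = {2, 4, 6, 7}  B5 = {2, 4, 5, 7}
Tree: B1–B2, B2–B3, B3–B4, B4–B5

The largest bag has 4 vertices, giving width 3; this decomposition certifies tw(G) ≤ 3. For the lower bound: the 4 vertex sets {0,2}, {3,7}, {4}, {1} are disjoint, each induces a connected subgraph, and every pair is joined by at least one edge of G. Contracting each set to a single vertex therefore yields K_{4} as a minor, and since treewidth is minor-monotone, tw(G) ≥ tw(K_{4}) = 3. The upper and lower bounds meet at 3, so that is the treewidth.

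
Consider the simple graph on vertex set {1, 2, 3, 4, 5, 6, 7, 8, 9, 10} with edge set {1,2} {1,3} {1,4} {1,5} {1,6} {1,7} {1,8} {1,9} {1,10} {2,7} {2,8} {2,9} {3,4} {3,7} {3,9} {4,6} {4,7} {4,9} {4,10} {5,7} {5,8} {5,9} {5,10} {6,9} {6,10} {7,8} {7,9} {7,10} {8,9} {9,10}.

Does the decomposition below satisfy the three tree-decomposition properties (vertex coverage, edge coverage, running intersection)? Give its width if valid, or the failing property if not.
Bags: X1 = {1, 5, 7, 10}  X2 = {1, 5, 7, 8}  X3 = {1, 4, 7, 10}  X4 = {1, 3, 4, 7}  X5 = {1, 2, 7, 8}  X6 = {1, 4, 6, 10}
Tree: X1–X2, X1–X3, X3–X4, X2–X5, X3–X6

No — vertex 9 appears in no bag.

A tree decomposition must satisfy three properties: every vertex lies in some bag; for every edge, both endpoints lie together in some bag; and for every vertex, the bags containing it form a connected subtree. Here vertex 9 appears in no bag, so the decomposition is invalid.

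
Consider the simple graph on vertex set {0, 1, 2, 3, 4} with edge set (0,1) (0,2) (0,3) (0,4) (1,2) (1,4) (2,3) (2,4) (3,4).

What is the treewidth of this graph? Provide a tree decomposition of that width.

Treewidth 3.
Bags: B1 = {0, 1, 2, 4}  B2 = {0, 2, 3, 4}
Tree: B1–B2

Each bag holds 4 vertices, so the decomposition has width 3, which upper-bounds the treewidth. On the other hand G contains the 4-clique {0, 1, 2, 4}. A clique must lie in a single bag of any decomposition, so no decomposition can have width below 3. Hence tw(G) = 3 exactly.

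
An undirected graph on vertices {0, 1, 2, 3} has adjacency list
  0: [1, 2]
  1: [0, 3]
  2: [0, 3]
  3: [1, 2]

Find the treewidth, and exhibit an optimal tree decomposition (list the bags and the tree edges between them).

Each bag holds 3 vertices, so the decomposition has width 2, which upper-bounds the treewidth. For the lower bound, G contains the cycle 1–0–2–3–1, so G is not a forest; only forests have treewidth ≤ 1, hence tw(G) ≥ 2. Combining the bounds, tw(G) = 2.

Treewidth 2.
Bags: B1 = {0, 1, 2}  B2 = {1, 2, 3}
Tree: B1–B2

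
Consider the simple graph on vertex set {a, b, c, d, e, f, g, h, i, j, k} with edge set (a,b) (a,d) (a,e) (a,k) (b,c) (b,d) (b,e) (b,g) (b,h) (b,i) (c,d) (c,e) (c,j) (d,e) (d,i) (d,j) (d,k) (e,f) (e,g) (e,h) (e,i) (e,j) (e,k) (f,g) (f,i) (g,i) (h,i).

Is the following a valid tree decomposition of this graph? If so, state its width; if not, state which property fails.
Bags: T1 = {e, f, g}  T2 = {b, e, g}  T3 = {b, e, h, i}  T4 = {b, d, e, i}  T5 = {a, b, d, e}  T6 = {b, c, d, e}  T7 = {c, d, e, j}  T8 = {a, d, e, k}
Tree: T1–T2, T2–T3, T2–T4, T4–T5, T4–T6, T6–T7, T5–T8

A tree decomposition must satisfy three properties: every vertex lies in some bag; for every edge, both endpoints lie together in some bag; and for every vertex, the bags containing it form a connected subtree. Here edge (i,f) lies in no bag, so the decomposition is invalid.

No — edge (i,f) lies in no bag.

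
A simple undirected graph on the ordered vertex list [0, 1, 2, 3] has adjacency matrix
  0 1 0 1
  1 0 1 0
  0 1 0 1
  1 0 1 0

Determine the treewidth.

2

A width-2 tree decomposition is:
Bags: B1 = {1, 2, 3}  B2 = {0, 1, 3}
Tree: B1–B2
Each bag holds 3 vertices, so the decomposition has width 2, which upper-bounds the treewidth. For the lower bound, G contains the cycle 1–2–3–0–1, so G is not a forest; only forests have treewidth ≤ 1, hence tw(G) ≥ 2. Therefore the treewidth is 2.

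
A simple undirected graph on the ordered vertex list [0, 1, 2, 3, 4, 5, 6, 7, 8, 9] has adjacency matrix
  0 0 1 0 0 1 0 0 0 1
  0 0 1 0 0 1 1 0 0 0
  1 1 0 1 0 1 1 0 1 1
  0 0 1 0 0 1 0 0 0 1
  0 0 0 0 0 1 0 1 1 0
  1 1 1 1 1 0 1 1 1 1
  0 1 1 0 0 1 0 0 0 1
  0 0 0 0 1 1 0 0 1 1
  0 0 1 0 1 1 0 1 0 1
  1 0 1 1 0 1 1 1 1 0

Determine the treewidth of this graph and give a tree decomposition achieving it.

Each bag holds 4 vertices, so the decomposition has width 3, which upper-bounds the treewidth. On the other hand G contains the 4-clique {1, 2, 5, 6}. A clique must lie in a single bag of any decomposition, so no decomposition can have width below 3. The upper and lower bounds meet at 3, so that is the treewidth.

Treewidth 3.
One such decomposition:
Bags: B1 = {2, 5, 6, 9}  B2 = {2, 5, 8, 9}  B3 = {5, 7, 8, 9}  B4 = {2, 3, 5, 9}  B5 = {0, 2, 5, 9}  B6 = {1, 2, 5, 6}  B7 = {4, 5, 7, 8}
Tree: B1–B2, B2–B3, B2–B4, B1–B5, B1–B6, B3–B7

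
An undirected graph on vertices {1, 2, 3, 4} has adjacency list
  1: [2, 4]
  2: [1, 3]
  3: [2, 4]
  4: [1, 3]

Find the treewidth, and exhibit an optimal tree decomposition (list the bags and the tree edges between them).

Each bag holds 3 vertices, so the decomposition has width 2, which upper-bounds the treewidth. For the lower bound, G contains the cycle 3–2–1–4–3, so G is not a forest; only forests have treewidth ≤ 1, hence tw(G) ≥ 2. Therefore the treewidth is 2.

Treewidth 2.
One such decomposition:
Bags: B1 = {1, 2, 3}  B2 = {1, 3, 4}
Tree: B1–B2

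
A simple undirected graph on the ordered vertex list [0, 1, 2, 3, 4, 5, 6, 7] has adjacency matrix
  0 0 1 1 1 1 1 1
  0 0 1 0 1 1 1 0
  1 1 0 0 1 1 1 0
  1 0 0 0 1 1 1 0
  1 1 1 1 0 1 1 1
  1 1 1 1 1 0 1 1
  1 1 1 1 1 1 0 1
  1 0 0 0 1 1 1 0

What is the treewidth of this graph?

4

A width-4 tree decomposition is:
Bags: B1 = {0, 3, 4, 5, 6}  B2 = {0, 2, 4, 5, 6}  B3 = {0, 4, 5, 6, 7}  B4 = {1, 2, 4, 5, 6}
Tree: B1–B2, B1–B3, B2–B4
Every bag has size at most 5, so the width is 5 − 1 = 4 and tw(G) ≤ 4. On the other hand G contains the 5-clique {0, 2, 4, 5, 6}. A clique must lie in a single bag of any decomposition, so no decomposition can have width below 4. The upper and lower bounds meet at 4, so that is the treewidth.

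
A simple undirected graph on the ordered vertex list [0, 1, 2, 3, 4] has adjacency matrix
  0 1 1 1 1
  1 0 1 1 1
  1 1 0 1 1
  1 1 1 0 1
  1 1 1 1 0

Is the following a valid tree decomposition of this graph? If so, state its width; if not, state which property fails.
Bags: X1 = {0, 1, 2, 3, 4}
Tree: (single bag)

Every vertex of G appears in some bag (union = {0, 1, 2, 3, 4}); every edge is covered by a bag; and for each vertex v the set of bags containing v is connected in the bag tree. The decomposition is therefore valid. The largest bag has 5 vertices, so the width is 4.

Yes; width 4.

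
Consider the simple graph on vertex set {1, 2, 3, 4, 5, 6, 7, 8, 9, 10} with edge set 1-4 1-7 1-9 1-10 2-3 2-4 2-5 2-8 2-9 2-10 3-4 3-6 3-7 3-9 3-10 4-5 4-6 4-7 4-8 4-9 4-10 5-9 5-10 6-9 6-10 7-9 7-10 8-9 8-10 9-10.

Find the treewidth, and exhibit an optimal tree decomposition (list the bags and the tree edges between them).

Each bag holds 5 vertices, so the decomposition has width 4, which upper-bounds the treewidth. For the lower bound, the 5 vertices {1, 4, 7, 9, 10} are pairwise adjacent, and any tree decomposition puts a clique entirely inside one bag — forcing width ≥ 4. Hence tw(G) = 4 exactly.

Treewidth 4.
One optimal decomposition is:
Bags: B1 = {2, 4, 5, 9, 10}  B2 = {2, 3, 4, 9, 10}  B3 = {3, 4, 6, 9, 10}  B4 = {3, 4, 7, 9, 10}  B5 = {2, 4, 8, 9, 10}  B6 = {1, 4, 7, 9, 10}
Tree: B1–B2, B2–B3, B2–B4, B1–B5, B4–B6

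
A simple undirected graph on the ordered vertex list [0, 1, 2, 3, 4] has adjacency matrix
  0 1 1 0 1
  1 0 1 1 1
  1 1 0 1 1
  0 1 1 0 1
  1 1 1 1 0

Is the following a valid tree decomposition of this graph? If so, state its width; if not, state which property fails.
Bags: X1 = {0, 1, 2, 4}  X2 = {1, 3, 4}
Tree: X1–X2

A tree decomposition must satisfy three properties: every vertex lies in some bag; for every edge, both endpoints lie together in some bag; and for every vertex, the bags containing it form a connected subtree. Here edge (2,3) lies in no bag, so the decomposition is invalid.

No — edge (2,3) lies in no bag.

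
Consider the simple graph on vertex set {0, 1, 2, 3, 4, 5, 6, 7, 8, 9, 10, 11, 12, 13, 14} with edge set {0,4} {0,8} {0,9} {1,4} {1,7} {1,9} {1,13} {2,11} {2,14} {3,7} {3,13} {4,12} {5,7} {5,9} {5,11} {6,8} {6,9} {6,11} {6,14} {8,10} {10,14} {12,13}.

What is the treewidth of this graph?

A width-3 tree decomposition is:
Bags: B1 = {2, 10, 11, 14}  B2 = {6, 10, 11, 14}  B3 = {6, 8, 10, 11}  B4 = {5, 6, 8, 11}  B5 = {5, 6, 8, 9}  B6 = {0, 5, 8, 9}  B7 = {0, 5, 7, 9}  B8 = {0, 1, 7, 9}  B9 = {0, 1, 4, 7}  B10 = {1, 3, 4, 7}  B11 = {1, 3, 4, 13}  B12 = {3, 4, 12, 13}
Tree: B1–B2, B2–B3, B3–B4, B4–B5, B5–B6, B6–B7, B7–B8, B8–B9, B9–B10, B10–B11, B11–B12
The largest bag has 4 vertices, giving width 3; this decomposition certifies tw(G) ≤ 3. For the lower bound: the 4 vertex sets {2,10,14}, {11}, {6}, {0,5,8,9} are disjoint, each induces a connected subgraph, and every pair is joined by at least one edge of G. Contracting each set to a single vertex therefore yields K_{4} as a minor, and since treewidth is minor-monotone, tw(G) ≥ tw(K_{4}) = 3. Hence tw(G) = 3 exactly.

3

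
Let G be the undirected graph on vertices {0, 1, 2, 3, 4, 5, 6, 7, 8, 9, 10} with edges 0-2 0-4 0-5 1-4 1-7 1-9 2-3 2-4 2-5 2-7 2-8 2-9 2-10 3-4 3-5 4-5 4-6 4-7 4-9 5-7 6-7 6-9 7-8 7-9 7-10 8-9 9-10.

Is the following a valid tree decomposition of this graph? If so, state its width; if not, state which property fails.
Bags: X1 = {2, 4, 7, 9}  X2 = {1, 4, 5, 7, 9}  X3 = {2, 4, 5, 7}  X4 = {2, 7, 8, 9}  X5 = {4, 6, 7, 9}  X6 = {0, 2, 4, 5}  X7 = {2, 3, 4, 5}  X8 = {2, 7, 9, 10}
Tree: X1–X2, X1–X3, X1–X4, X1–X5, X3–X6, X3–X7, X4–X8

No — bags containing vertex 5 are not connected in the tree.

A tree decomposition must satisfy three properties: every vertex lies in some bag; for every edge, both endpoints lie together in some bag; and for every vertex, the bags containing it form a connected subtree. Here bags containing vertex 5 are not connected in the tree, so the decomposition is invalid.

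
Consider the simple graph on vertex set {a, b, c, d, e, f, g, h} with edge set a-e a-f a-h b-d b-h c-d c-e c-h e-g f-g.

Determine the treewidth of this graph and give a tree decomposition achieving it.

Treewidth 2.
Bags: B1 = {b, d, h}  B2 = {c, d, h}  B3 = {a, c, h}  B4 = {a, c, e}  B5 = {a, e, f}  B6 = {e, f, g}
Tree: B1–B2, B2–B3, B3–B4, B4–B5, B5–B6

Every bag has size at most 3, so the width is 3 − 1 = 2 and tw(G) ≤ 2. Since b–d–c–h–b is a cycle in G, G is not acyclic. Forests are exactly the graphs of treewidth ≤ 1, so tw(G) ≥ 2. Hence tw(G) = 2 exactly.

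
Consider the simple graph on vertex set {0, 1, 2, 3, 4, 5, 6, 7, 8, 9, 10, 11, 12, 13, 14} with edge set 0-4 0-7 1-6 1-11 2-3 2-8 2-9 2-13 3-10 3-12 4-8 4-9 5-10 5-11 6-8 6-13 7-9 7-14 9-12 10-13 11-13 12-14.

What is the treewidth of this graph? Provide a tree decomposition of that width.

Treewidth 3.
Bags: B1 = {0, 4, 7, 14}  B2 = {4, 7, 9, 14}  B3 = {4, 9, 12, 14}  B4 = {4, 8, 9, 12}  B5 = {2, 8, 9, 12}  B6 = {2, 3, 8, 12}  B7 = {2, 3, 6, 8}  B8 = {2, 3, 6, 13}  B9 = {3, 6, 10, 13}  B10 = {1, 6, 10, 13}  B11 = {1, 10, 11, 13}  B12 = {1, 5, 10, 11}
Tree: B1–B2, B2–B3, B3–B4, B4–B5, B5–B6, B6–B7, B7–B8, B8–B9, B9–B10, B10–B11, B11–B12

Each bag holds 4 vertices, so the decomposition has width 3, which upper-bounds the treewidth. For the lower bound: the 4 vertex sets {0,7,14}, {4}, {9}, {2,3,8,12} are disjoint, each induces a connected subgraph, and every pair is joined by at least one edge of G. Contracting each set to a single vertex therefore yields K_{4} as a minor, and since treewidth is minor-monotone, tw(G) ≥ tw(K_{4}) = 3. The upper and lower bounds meet at 3, so that is the treewidth.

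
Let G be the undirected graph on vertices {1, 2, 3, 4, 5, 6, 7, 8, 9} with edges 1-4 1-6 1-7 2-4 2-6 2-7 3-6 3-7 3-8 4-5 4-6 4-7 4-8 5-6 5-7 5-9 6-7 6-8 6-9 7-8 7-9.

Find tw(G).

A width-3 tree decomposition is:
Bags: B1 = {4, 5, 6, 7}  B2 = {5, 6, 7, 9}  B3 = {1, 4, 6, 7}  B4 = {2, 4, 6, 7}  B5 = {4, 6, 7, 8}  B6 = {3, 6, 7, 8}
Tree: B1–B2, B1–B3, B3–B4, B4–B5, B5–B6
Each bag holds 4 vertices, so the decomposition has width 3, which upper-bounds the treewidth. Conversely, {5, 6, 7, 9} is a clique of size 4, and the vertices of any clique must share a bag in every tree decomposition; so some bag has ≥ 4 vertices and tw(G) ≥ 3. Therefore the treewidth is 3.

3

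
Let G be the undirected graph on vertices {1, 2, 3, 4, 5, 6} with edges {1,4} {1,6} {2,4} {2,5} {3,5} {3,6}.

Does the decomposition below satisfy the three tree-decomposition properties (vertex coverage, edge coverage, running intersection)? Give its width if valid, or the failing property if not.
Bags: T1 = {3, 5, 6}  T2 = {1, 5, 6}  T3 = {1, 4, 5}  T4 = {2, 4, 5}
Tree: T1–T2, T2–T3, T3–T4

Every vertex of G appears in some bag (union = {1, 2, 3, 4, 5, 6}); every edge is covered by a bag; and for each vertex v the set of bags containing v is connected in the bag tree. The decomposition is therefore valid. The largest bag has 3 vertices, so the width is 2.

Yes; width 2.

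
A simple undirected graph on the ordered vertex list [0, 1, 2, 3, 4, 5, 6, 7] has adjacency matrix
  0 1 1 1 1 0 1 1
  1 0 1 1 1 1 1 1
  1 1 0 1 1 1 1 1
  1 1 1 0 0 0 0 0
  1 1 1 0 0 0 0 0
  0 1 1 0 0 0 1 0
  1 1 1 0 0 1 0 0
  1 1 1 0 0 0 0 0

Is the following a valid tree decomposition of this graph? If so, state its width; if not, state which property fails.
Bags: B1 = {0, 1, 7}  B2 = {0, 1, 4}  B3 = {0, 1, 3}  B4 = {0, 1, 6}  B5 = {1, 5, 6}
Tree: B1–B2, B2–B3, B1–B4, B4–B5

A tree decomposition must satisfy three properties: every vertex lies in some bag; for every edge, both endpoints lie together in some bag; and for every vertex, the bags containing it form a connected subtree. Here vertex 2 appears in no bag, so the decomposition is invalid.

No — vertex 2 appears in no bag.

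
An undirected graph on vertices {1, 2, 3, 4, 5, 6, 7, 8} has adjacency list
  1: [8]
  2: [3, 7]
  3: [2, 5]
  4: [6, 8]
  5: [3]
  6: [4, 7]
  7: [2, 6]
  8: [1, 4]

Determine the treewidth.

A width-1 tree decomposition is:
Bags: B1 = {3, 5}  B2 = {2, 3}  B3 = {2, 7}  B4 = {6, 7}  B5 = {4, 6}  B6 = {4, 8}  B7 = {1, 8}
Tree: B1–B2, B2–B3, B3–B4, B4–B5, B5–B6, B6–B7
Each bag holds 2 vertices, so the decomposition has width 1, which upper-bounds the treewidth. Any graph with an edge has treewidth ≥ 1, and G has the edge 5–3. Combining the bounds, tw(G) = 1.

1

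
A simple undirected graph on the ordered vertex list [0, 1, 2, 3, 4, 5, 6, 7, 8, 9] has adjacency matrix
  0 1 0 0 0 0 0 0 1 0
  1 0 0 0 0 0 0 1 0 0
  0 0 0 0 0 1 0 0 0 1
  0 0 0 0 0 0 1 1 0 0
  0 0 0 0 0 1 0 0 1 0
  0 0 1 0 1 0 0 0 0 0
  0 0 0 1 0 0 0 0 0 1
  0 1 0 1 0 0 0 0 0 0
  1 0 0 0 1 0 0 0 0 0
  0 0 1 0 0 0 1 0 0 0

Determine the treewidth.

A width-2 tree decomposition is:
Bags: B1 = {0, 1, 8}  B2 = {1, 7, 8}  B3 = {3, 7, 8}  B4 = {3, 6, 8}  B5 = {6, 8, 9}  B6 = {2, 8, 9}  B7 = {2, 5, 8}  B8 = {4, 5, 8}
Tree: B1–B2, B2–B3, B3–B4, B4–B5, B5–B6, B6–B7, B7–B8
The largest bag has 3 vertices, giving width 2; this decomposition certifies tw(G) ≤ 2. For the lower bound, G contains the cycle 8–0–1–7–3–6–9–2–5–4–8, so G is not a forest; only forests have treewidth ≤ 1, hence tw(G) ≥ 2. The upper and lower bounds meet at 2, so that is the treewidth.

2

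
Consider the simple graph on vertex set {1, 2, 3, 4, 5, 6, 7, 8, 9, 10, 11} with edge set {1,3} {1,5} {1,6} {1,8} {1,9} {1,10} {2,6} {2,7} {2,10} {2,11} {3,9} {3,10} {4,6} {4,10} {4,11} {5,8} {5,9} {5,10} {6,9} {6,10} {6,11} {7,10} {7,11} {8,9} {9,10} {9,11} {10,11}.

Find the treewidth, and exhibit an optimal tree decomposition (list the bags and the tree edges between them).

Treewidth 3.
One such decomposition:
Bags: B1 = {1, 6, 9, 10}  B2 = {1, 5, 9, 10}  B3 = {6, 9, 10, 11}  B4 = {2, 6, 10, 11}  B5 = {2, 7, 10, 11}  B6 = {1, 3, 9, 10}  B7 = {4, 6, 10, 11}  B8 = {1, 5, 8, 9}
Tree: B1–B2, B1–B3, B3–B4, B4–B5, B2–B6, B3–B7, B2–B8

Each bag holds 4 vertices, so the decomposition has width 3, which upper-bounds the treewidth. For the lower bound, the 4 vertices {1, 5, 8, 9} are pairwise adjacent, and any tree decomposition puts a clique entirely inside one bag — forcing width ≥ 3. Hence tw(G) = 3 exactly.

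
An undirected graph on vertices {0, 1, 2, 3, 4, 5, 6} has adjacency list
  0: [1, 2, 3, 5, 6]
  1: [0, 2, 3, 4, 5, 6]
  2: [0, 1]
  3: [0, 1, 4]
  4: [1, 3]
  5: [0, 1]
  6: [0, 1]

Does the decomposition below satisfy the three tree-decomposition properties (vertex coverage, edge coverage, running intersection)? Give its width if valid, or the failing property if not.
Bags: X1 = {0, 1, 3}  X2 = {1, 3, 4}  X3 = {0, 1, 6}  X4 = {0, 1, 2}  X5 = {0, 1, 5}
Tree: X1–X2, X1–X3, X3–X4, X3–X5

Yes; width 2.

Vertex coverage: the bags together contain {0, 1, 2, 3, 4, 5, 6}, the full vertex set. Edge coverage: each edge of G has both endpoints in at least one bag. Running intersection: for every vertex, the bags containing it form a connected subtree. All three properties hold, so this is a valid tree decomposition of width max|bag| − 1 = 2, and hence tw(G) ≤ 2.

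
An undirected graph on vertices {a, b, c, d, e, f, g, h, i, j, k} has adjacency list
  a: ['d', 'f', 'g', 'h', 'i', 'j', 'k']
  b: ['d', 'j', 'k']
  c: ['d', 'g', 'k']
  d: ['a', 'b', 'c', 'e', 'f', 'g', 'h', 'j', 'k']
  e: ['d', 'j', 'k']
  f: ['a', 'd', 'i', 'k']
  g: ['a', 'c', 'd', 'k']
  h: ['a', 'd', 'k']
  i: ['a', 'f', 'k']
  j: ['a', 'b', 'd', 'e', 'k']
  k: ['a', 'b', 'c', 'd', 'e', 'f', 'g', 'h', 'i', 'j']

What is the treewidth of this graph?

A width-3 tree decomposition is:
Bags: B1 = {a, d, f, k}  B2 = {a, d, j, k}  B3 = {b, d, j, k}  B4 = {a, d, g, k}  B5 = {c, d, g, k}  B6 = {a, f, i, k}  B7 = {a, d, h, k}  B8 = {d, e, j, k}
Tree: B1–B2, B2–B3, B1–B4, B4–B5, B1–B6, B4–B7, B3–B8
Each bag holds 4 vertices, so the decomposition has width 3, which upper-bounds the treewidth. Conversely, {d, e, j, k} is a clique of size 4, and the vertices of any clique must share a bag in every tree decomposition; so some bag has ≥ 4 vertices and tw(G) ≥ 3. Hence tw(G) = 3 exactly.

3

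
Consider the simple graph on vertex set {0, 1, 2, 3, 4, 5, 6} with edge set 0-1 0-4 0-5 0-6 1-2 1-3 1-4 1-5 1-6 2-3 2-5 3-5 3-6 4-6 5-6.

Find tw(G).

A width-3 tree decomposition is:
Bags: B1 = {0, 1, 5, 6}  B2 = {1, 3, 5, 6}  B3 = {0, 1, 4, 6}  B4 = {1, 2, 3, 5}
Tree: B1–B2, B1–B3, B2–B4
Every bag has size at most 4, so the width is 4 − 1 = 3 and tw(G) ≤ 3. On the other hand G contains the 4-clique {0, 1, 4, 6}. A clique must lie in a single bag of any decomposition, so no decomposition can have width below 3. Combining the bounds, tw(G) = 3.

3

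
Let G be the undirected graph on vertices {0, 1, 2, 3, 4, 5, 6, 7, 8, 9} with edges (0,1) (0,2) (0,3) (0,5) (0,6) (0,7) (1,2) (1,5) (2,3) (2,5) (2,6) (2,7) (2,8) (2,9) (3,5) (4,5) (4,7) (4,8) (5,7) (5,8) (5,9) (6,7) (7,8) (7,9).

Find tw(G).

A width-3 tree decomposition is:
Bags: B1 = {2, 5, 7, 8}  B2 = {0, 2, 5, 7}  B3 = {0, 1, 2, 5}  B4 = {4, 5, 7, 8}  B5 = {2, 5, 7, 9}  B6 = {0, 2, 6, 7}  B7 = {0, 2, 3, 5}
Tree: B1–B2, B2–B3, B1–B4, B2–B5, B2–B6, B2–B7
Each bag holds 4 vertices, so the decomposition has width 3, which upper-bounds the treewidth. On the other hand G contains the 4-clique {0, 1, 2, 5}. A clique must lie in a single bag of any decomposition, so no decomposition can have width below 3. Therefore the treewidth is 3.

3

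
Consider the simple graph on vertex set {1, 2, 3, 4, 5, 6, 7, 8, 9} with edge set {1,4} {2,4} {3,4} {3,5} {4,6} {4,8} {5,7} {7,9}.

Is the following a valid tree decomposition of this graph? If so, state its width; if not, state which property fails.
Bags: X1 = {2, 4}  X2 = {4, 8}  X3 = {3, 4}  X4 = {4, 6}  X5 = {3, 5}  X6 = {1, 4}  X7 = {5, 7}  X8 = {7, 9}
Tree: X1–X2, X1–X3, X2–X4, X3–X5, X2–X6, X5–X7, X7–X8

Yes; width 1.

Every vertex of G appears in some bag (union = {1, 2, 3, 4, 5, 6, 7, 8, 9}); every edge is covered by a bag; and for each vertex v the set of bags containing v is connected in the bag tree. The decomposition is therefore valid. The largest bag has 2 vertices, so the width is 1.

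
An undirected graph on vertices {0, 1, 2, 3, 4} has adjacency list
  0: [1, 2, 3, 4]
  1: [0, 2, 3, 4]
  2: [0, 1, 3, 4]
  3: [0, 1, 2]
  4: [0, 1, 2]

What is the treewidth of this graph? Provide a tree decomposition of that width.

Every bag has size at most 4, so the width is 4 − 1 = 3 and tw(G) ≤ 3. Conversely, {0, 1, 2, 3} is a clique of size 4, and the vertices of any clique must share a bag in every tree decomposition; so some bag has ≥ 4 vertices and tw(G) ≥ 3. Hence tw(G) = 3 exactly.

Treewidth 3.
One such decomposition:
Bags: B1 = {0, 1, 2, 4}  B2 = {0, 1, 2, 3}
Tree: B1–B2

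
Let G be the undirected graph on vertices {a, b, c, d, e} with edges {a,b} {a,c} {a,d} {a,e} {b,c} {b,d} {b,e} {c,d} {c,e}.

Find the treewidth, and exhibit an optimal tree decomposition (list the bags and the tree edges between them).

Every bag has size at most 4, so the width is 4 − 1 = 3 and tw(G) ≤ 3. For the lower bound, the 4 vertices {a, b, c, d} are pairwise adjacent, and any tree decomposition puts a clique entirely inside one bag — forcing width ≥ 3. The upper and lower bounds meet at 3, so that is the treewidth.

Treewidth 3.
One such decomposition:
Bags: B1 = {a, b, c, d}  B2 = {a, b, c, e}
Tree: B1–B2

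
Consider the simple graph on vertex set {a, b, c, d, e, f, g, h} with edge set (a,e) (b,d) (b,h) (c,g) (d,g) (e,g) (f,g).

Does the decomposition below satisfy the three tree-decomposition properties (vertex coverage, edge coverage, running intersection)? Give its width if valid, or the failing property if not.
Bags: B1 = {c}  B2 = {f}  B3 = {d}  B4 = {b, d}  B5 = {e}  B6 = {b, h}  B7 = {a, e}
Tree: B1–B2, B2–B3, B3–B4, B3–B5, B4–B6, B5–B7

No — vertex g appears in no bag.

A tree decomposition must satisfy three properties: every vertex lies in some bag; for every edge, both endpoints lie together in some bag; and for every vertex, the bags containing it form a connected subtree. Here vertex g appears in no bag, so the decomposition is invalid.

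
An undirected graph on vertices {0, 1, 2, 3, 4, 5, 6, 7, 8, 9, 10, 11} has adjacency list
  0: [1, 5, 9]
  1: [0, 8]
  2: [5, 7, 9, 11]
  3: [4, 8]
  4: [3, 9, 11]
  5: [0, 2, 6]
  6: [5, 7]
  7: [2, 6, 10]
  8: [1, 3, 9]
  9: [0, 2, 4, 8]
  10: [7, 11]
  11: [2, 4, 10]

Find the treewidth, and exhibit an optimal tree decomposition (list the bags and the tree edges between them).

Treewidth 3.
One optimal decomposition is:
Bags: B1 = {0, 1, 3, 8}  B2 = {0, 3, 8, 9}  B3 = {0, 3, 4, 9}  B4 = {0, 4, 5, 9}  B5 = {2, 4, 5, 9}  B6 = {2, 4, 5, 11}  B7 = {2, 5, 6, 11}  B8 = {2, 6, 7, 11}  B9 = {6, 7, 10, 11}
Tree: B1–B2, B2–B3, B3–B4, B4–B5, B5–B6, B6–B7, B7–B8, B8–B9

Every bag has size at most 4, so the width is 4 − 1 = 3 and tw(G) ≤ 3. For the lower bound: the 4 vertex sets {1,3,8}, {0}, {9}, {2,4,5,11} are disjoint, each induces a connected subgraph, and every pair is joined by at least one edge of G. Contracting each set to a single vertex therefore yields K_{4} as a minor, and since treewidth is minor-monotone, tw(G) ≥ tw(K_{4}) = 3. The upper and lower bounds meet at 3, so that is the treewidth.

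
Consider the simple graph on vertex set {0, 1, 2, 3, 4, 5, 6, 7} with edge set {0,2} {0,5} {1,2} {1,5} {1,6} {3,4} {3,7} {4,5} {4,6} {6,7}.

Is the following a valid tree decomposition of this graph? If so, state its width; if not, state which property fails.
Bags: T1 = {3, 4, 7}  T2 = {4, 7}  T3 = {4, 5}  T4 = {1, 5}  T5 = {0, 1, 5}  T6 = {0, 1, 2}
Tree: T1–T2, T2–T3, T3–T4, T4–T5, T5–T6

A tree decomposition must satisfy three properties: every vertex lies in some bag; for every edge, both endpoints lie together in some bag; and for every vertex, the bags containing it form a connected subtree. Here vertex 6 appears in no bag, so the decomposition is invalid.

No — vertex 6 appears in no bag.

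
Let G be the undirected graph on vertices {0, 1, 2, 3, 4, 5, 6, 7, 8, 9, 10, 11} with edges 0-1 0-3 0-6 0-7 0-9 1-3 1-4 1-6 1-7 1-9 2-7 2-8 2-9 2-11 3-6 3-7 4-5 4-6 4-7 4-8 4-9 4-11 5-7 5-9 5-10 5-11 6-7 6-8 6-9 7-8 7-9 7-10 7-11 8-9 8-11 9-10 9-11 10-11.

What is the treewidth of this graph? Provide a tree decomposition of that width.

The largest bag has 5 vertices, giving width 4; this decomposition certifies tw(G) ≤ 4. For the lower bound, the 5 vertices {0, 1, 6, 7, 9} are pairwise adjacent, and any tree decomposition puts a clique entirely inside one bag — forcing width ≥ 4. Combining the bounds, tw(G) = 4.

Treewidth 4.
One optimal decomposition is:
Bags: B1 = {4, 6, 7, 8, 9}  B2 = {4, 7, 8, 9, 11}  B3 = {4, 5, 7, 9, 11}  B4 = {1, 4, 6, 7, 9}  B5 = {0, 1, 6, 7, 9}  B6 = {2, 7, 8, 9, 11}  B7 = {0, 1, 3, 6, 7}  B8 = {5, 7, 9, 10, 11}
Tree: B1–B2, B2–B3, B1–B4, B4–B5, B2–B6, B5–B7, B3–B8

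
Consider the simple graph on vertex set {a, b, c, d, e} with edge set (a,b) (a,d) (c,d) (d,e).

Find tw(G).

1

A width-1 tree decomposition is:
Bags: B1 = {a, d}  B2 = {d, e}  B3 = {c, d}  B4 = {a, b}
Tree: B1–B2, B1–B3, B1–B4
Every bag has size at most 2, so the width is 2 − 1 = 1 and tw(G) ≤ 1. Any graph with an edge has treewidth ≥ 1, and G has the edge d–a. The upper and lower bounds meet at 1, so that is the treewidth.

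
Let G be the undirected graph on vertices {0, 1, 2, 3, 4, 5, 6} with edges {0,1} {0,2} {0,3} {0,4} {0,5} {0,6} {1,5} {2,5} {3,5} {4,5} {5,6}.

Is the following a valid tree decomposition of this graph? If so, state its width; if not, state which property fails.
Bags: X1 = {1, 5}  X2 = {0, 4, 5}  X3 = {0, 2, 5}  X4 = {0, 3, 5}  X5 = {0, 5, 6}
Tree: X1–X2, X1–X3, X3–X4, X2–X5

A tree decomposition must satisfy three properties: every vertex lies in some bag; for every edge, both endpoints lie together in some bag; and for every vertex, the bags containing it form a connected subtree. Here edge (0,1) lies in no bag, so the decomposition is invalid.

No — edge (0,1) lies in no bag.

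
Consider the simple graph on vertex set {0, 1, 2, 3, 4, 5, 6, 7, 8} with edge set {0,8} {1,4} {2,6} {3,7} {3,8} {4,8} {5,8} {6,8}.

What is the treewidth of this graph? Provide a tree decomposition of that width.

Each bag holds 2 vertices, so the decomposition has width 1, which upper-bounds the treewidth. G has an edge, so its treewidth is at least 1. The upper and lower bounds meet at 1, so that is the treewidth.

Treewidth 1.
One such decomposition:
Bags: B1 = {4, 8}  B2 = {3, 8}  B3 = {0, 8}  B4 = {5, 8}  B5 = {1, 4}  B6 = {3, 7}  B7 = {6, 8}  B8 = {2, 6}
Tree: B1–B2, B2–B3, B3–B4, B1–B5, B2–B6, B2–B7, B7–B8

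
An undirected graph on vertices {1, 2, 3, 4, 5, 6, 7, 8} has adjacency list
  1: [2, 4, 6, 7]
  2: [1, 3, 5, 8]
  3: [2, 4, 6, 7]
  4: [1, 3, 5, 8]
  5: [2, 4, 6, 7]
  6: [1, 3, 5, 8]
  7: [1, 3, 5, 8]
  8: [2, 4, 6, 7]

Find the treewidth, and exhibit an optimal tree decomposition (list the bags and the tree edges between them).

Treewidth 4.
One such decomposition:
Bags: B1 = {1, 3, 4, 5, 8}  B2 = {1, 2, 3, 5, 8}  B3 = {1, 3, 5, 6, 8}  B4 = {1, 3, 5, 7, 8}
Tree: B1–B2, B2–B3, B3–B4

The largest bag has 5 vertices, giving width 4; this decomposition certifies tw(G) ≤ 4. For the lower bound: the 5 vertex sets {1,4}, {2,5}, {6,8}, {3}, {7} are disjoint, each induces a connected subgraph, and every pair is joined by at least one edge of G. Contracting each set to a single vertex therefore yields K_{5} as a minor, and since treewidth is minor-monotone, tw(G) ≥ tw(K_{5}) = 4. Hence tw(G) = 4 exactly.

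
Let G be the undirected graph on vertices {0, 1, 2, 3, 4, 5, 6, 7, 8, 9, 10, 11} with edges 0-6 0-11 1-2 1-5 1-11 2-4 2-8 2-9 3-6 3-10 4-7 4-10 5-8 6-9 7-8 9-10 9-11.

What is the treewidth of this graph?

A width-3 tree decomposition is:
Bags: B1 = {4, 5, 7, 8}  B2 = {2, 4, 5, 8}  B3 = {1, 2, 4, 5}  B4 = {1, 2, 4, 10}  B5 = {1, 2, 9, 10}  B6 = {1, 9, 10, 11}  B7 = {3, 9, 10, 11}  B8 = {3, 6, 9, 11}  B9 = {0, 3, 6, 11}
Tree: B1–B2, B2–B3, B3–B4, B4–B5, B5–B6, B6–B7, B7–B8, B8–B9
The largest bag has 4 vertices, giving width 3; this decomposition certifies tw(G) ≤ 3. For the lower bound: the 4 vertex sets {5,7,8}, {4}, {2}, {1,9,10,11} are disjoint, each induces a connected subgraph, and every pair is joined by at least one edge of G. Contracting each set to a single vertex therefore yields K_{4} as a minor, and since treewidth is minor-monotone, tw(G) ≥ tw(K_{4}) = 3. The upper and lower bounds meet at 3, so that is the treewidth.

3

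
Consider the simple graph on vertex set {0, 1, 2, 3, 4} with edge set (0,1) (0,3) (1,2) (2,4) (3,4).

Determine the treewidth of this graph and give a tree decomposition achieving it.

Every bag has size at most 3, so the width is 3 − 1 = 2 and tw(G) ≤ 2. For the lower bound, G contains the cycle 3–0–1–2–4–3, so G is not a forest; only forests have treewidth ≤ 1, hence tw(G) ≥ 2. The upper and lower bounds meet at 2, so that is the treewidth.

Treewidth 2.
Bags: B1 = {0, 1, 3}  B2 = {1, 2, 3}  B3 = {2, 3, 4}
Tree: B1–B2, B2–B3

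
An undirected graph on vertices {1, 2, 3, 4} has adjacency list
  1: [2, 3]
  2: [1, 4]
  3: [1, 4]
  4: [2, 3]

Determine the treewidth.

2

A width-2 tree decomposition is:
Bags: B1 = {1, 3, 4}  B2 = {1, 2, 4}
Tree: B1–B2
Every bag has size at most 3, so the width is 3 − 1 = 2 and tw(G) ≤ 2. For the lower bound, G contains the cycle 4–3–1–2–4, so G is not a forest; only forests have treewidth ≤ 1, hence tw(G) ≥ 2. Hence tw(G) = 2 exactly.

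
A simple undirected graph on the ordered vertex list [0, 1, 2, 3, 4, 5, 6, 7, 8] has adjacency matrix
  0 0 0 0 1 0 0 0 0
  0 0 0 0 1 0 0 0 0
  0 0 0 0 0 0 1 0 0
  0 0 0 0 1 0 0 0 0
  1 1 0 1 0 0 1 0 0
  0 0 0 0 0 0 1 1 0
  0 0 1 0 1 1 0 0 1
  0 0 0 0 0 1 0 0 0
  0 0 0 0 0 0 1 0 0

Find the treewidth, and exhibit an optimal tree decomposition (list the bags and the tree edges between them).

Treewidth 1.
One optimal decomposition is:
Bags: B1 = {5, 6}  B2 = {5, 7}  B3 = {4, 6}  B4 = {3, 4}  B5 = {6, 8}  B6 = {0, 4}  B7 = {2, 6}  B8 = {1, 4}
Tree: B1–B2, B1–B3, B3–B4, B3–B5, B3–B6, B3–B7, B3–B8

Each bag holds 2 vertices, so the decomposition has width 1, which upper-bounds the treewidth. Any graph with an edge has treewidth ≥ 1, and G has the edge 6–5. Combining the bounds, tw(G) = 1.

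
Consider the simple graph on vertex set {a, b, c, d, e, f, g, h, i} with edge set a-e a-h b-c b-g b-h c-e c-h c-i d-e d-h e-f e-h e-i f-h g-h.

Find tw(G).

2

A width-2 tree decomposition is:
Bags: B1 = {c, e, i}  B2 = {c, e, h}  B3 = {b, c, h}  B4 = {e, f, h}  B5 = {a, e, h}  B6 = {b, g, h}  B7 = {d, e, h}
Tree: B1–B2, B2–B3, B2–B4, B2–B5, B3–B6, B2–B7
The largest bag has 3 vertices, giving width 2; this decomposition certifies tw(G) ≤ 2. Conversely, {b, g, h} is a clique of size 3, and the vertices of any clique must share a bag in every tree decomposition; so some bag has ≥ 3 vertices and tw(G) ≥ 2. Combining the bounds, tw(G) = 2.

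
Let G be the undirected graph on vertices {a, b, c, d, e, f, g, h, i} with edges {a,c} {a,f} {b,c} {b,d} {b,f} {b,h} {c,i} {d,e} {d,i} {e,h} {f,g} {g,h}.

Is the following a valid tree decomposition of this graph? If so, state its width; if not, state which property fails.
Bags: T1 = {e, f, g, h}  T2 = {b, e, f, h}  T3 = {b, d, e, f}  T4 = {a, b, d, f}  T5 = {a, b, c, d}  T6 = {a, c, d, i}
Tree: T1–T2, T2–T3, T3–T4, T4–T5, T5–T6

Yes; width 3.

Every vertex of G appears in some bag (union = {a, b, c, d, e, f, g, h, i}); every edge is covered by a bag; and for each vertex v the set of bags containing v is connected in the bag tree. The decomposition is therefore valid. The largest bag has 4 vertices, so the width is 3.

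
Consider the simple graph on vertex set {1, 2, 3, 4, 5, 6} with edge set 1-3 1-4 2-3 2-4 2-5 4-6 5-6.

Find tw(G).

2

A width-2 tree decomposition is:
Bags: B1 = {2, 5, 6}  B2 = {2, 4, 6}  B3 = {2, 3, 4}  B4 = {1, 3, 4}
Tree: B1–B2, B2–B3, B3–B4
The largest bag has 3 vertices, giving width 2; this decomposition certifies tw(G) ≤ 2. Since 5–6–4–2–5 is a cycle in G, G is not acyclic. Forests are exactly the graphs of treewidth ≤ 1, so tw(G) ≥ 2. Combining the bounds, tw(G) = 2.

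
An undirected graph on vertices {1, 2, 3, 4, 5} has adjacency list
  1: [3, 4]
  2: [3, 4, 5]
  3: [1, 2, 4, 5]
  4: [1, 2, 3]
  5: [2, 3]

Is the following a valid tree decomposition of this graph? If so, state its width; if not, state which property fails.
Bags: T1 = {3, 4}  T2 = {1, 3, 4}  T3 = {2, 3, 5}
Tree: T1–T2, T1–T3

A tree decomposition must satisfy three properties: every vertex lies in some bag; for every edge, both endpoints lie together in some bag; and for every vertex, the bags containing it form a connected subtree. Here edge (2,4) lies in no bag, so the decomposition is invalid.

No — edge (2,4) lies in no bag.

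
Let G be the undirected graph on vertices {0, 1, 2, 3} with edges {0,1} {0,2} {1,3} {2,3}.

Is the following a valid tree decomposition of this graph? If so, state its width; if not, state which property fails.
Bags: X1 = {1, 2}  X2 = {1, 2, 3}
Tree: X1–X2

No — vertex 0 appears in no bag.

A tree decomposition must satisfy three properties: every vertex lies in some bag; for every edge, both endpoints lie together in some bag; and for every vertex, the bags containing it form a connected subtree. Here vertex 0 appears in no bag, so the decomposition is invalid.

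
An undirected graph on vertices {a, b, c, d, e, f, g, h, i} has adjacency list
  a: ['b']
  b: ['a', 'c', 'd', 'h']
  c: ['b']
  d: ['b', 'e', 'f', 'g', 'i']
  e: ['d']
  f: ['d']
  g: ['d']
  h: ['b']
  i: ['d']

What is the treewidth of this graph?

A width-1 tree decomposition is:
Bags: B1 = {d, e}  B2 = {d, f}  B3 = {d, g}  B4 = {b, d}  B5 = {b, h}  B6 = {b, c}  B7 = {a, b}  B8 = {d, i}
Tree: B1–B2, B1–B3, B2–B4, B4–B5, B4–B6, B5–B7, B4–B8
The largest bag has 2 vertices, giving width 1; this decomposition certifies tw(G) ≤ 1. G has an edge, so its treewidth is at least 1. Hence tw(G) = 1 exactly.

1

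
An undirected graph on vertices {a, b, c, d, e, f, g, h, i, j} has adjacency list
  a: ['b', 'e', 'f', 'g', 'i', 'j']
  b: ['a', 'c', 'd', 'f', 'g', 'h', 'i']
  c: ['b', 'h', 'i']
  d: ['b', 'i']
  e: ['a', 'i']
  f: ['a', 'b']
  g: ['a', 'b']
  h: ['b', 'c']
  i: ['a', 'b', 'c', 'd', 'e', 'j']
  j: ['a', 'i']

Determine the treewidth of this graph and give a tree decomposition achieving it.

Every bag has size at most 3, so the width is 3 − 1 = 2 and tw(G) ≤ 2. For the lower bound, the 3 vertices {a, i, j} are pairwise adjacent, and any tree decomposition puts a clique entirely inside one bag — forcing width ≥ 2. Therefore the treewidth is 2.

Treewidth 2.
Bags: B1 = {a, b, i}  B2 = {b, d, i}  B3 = {a, b, g}  B4 = {b, c, i}  B5 = {a, b, f}  B6 = {b, c, h}  B7 = {a, i, j}  B8 = {a, e, i}
Tree: B1–B2, B1–B3, B1–B4, B1–B5, B4–B6, B1–B7, B1–B8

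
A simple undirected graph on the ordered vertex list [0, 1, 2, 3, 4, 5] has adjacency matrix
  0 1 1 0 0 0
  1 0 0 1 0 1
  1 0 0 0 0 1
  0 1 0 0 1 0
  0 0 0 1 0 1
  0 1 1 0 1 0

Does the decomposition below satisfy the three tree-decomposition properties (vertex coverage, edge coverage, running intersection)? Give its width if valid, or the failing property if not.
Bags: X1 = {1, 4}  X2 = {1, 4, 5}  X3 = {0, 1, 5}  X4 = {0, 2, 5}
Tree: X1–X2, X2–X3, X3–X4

No — vertex 3 appears in no bag.

A tree decomposition must satisfy three properties: every vertex lies in some bag; for every edge, both endpoints lie together in some bag; and for every vertex, the bags containing it form a connected subtree. Here vertex 3 appears in no bag, so the decomposition is invalid.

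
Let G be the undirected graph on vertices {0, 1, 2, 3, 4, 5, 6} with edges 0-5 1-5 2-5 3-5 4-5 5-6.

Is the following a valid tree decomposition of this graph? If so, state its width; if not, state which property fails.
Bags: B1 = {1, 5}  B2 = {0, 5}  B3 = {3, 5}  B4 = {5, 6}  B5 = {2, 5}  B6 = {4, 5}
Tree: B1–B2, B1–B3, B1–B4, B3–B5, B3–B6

Yes; width 1.

Checking the three conditions: (i) the bags cover all of {0, 1, 2, 3, 4, 5, 6}; (ii) for each edge, some bag contains both endpoints; (iii) the bags containing any fixed vertex form a subtree. All hold, so the decomposition is valid with width 2 − 1 = 1.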